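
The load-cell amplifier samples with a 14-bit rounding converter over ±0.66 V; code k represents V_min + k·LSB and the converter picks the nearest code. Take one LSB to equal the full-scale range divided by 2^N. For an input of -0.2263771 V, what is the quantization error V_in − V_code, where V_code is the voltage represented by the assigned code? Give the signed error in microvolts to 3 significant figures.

Full-scale range = 0.66 V − (-0.66 V) = 1.32 V. LSB = 1.32 V / 2^14 ≈ 80.57 µV.
(V_in − V_min)/LSB = (-0.2263771 − (-0.66)) × 16384/1.32 = 5382.1800 → nearest code k = 5382.
V_code = V_min + k × range/2^14 = -0.66 + 5382 × 1.32/16384 = -0.22639160156 V.
V_in − V_code = -0.2263771 − (-0.22639160156) = +14.5 µV.

+14.5 µV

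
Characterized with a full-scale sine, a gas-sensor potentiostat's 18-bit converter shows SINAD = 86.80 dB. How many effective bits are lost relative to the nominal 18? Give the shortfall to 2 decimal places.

3.87 bits

ENOB = (SINAD − 1.76)/6.02 = (86.80 − 1.76)/6.02 = 14.1262 bits.
Lost resolution: 18 − 14.1262 = 3.8738 bits.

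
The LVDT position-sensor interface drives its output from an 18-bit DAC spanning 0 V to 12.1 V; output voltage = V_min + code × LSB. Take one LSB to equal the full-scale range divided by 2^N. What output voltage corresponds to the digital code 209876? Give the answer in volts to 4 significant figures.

Range is 12.1 V. LSB = 12.1 V / 2^18.
Output = V_min + (209876/262144) × range = 0 + 0.800613 × 12.1 V
      = 0 V + 9.68742 V = 9.68742 V.

9.687 V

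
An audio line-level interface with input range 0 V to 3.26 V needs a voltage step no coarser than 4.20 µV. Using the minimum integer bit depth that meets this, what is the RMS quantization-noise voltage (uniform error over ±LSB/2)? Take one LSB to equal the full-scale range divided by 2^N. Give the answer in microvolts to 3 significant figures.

0.897 µV

V_FS = 3.26 V.
Need 2^N ≥ 3.26 V / 4.20 µV = 776200 → N_min = 20.
Step size = 3.26/1048576 V = 3.1090 µV.
V_rms = LSB/√12 = 0.897 µV.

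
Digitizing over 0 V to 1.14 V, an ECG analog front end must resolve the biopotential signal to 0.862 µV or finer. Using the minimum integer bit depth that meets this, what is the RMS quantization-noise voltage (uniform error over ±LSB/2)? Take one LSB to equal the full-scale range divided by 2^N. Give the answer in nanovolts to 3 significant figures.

Range is 1.14 V.
Need 2^N ≥ 1.14 V / 0.862 µV = 1.323e6 → N_min = 21.
LSB = 1.14 V / 2^21 = 0.54359 µV.
RMS noise = LSB/√12 = 157 nV.

157 nV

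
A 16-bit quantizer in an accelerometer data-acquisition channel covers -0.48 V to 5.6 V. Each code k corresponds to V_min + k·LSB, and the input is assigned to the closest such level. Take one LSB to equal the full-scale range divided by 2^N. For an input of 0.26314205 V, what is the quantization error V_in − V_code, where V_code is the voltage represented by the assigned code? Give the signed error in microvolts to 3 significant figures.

+26.8 µV

The full-scale span is 5.6 − (-0.48) = 6.08 V. LSB = 6.08 V / 2^16 ≈ 92.77 µV.
Position in LSBs: (0.26314205 − (-0.48)) × 65536/6.08 = 8010.2890; rounding gives k = 8010.
V_code = -0.48 + (8010/65536) × 6.08 = 0.26311523438 V.
Error = V_in − V_code = 0.26314205 − (0.26311523438) = +26.8 µV.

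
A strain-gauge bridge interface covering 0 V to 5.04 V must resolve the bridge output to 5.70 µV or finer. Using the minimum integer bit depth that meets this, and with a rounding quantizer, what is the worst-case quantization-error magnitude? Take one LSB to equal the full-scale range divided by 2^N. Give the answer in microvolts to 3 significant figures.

2.40 µV

V_FS = 5.04 V.
Need 2^N ≥ 5.04 V / 5.70 µV = 884200 → N_min = 20.
LSB = 5.04 V / 2^20 = 4.8065 µV.
|e|_max = LSB/2 = 2.40 µV.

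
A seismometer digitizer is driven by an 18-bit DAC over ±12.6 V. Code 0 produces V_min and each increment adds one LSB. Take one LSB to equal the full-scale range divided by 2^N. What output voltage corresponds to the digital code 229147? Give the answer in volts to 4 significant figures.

9.428 V

Span: 12.6 V − (-12.6 V) = 25.2 V. LSB = 25.2 V / 2^18.
V_out = V_min + code × LSB = -12.6 V + 229147 × 25.2 V / 262144
      = -12.6 + 22.0280 = 9.42799 V.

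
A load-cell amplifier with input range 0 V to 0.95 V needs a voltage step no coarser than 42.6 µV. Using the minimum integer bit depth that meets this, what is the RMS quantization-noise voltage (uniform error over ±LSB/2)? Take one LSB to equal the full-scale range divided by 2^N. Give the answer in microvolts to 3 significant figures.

Full-scale range = 0.95 V.
Levels needed ≥ 0.95/42.6 µV = 22300. 2^15 = 32768 suffices, so N_min = 15.
LSB = 0.95 V ÷ 2^15 = 0.95/32768 V = 28.992 µV.
RMS noise = LSB/√12 = 8.37 µV.

8.37 µV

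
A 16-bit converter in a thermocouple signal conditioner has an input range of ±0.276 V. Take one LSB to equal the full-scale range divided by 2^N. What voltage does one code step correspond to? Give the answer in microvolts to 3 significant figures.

Range = 0.276 − (-0.276) = 0.552 V.
There are 2^16 = 65536 steps.
One LSB is 0.552 V / 65536 = 8.42 µV.

8.42 µV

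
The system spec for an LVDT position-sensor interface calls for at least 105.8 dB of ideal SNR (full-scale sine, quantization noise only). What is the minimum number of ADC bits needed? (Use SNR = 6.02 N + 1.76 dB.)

6.02 N + 1.76 ≥ 105.8 gives N ≥ 17.282, so the minimum integer is 18.

18 bits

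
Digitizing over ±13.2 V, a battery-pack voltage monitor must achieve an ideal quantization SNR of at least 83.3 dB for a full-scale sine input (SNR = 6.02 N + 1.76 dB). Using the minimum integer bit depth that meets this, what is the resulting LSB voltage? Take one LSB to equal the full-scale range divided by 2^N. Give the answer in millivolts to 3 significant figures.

The full-scale span is 13.2 − (-13.2) = 26.4 V.
Required N = ⌈(83.3 − 1.76)/6.02⌉ = ⌈13.545⌉ = 14.
One LSB is 26.4 V / 16384 = 1.61 mV.

1.61 mV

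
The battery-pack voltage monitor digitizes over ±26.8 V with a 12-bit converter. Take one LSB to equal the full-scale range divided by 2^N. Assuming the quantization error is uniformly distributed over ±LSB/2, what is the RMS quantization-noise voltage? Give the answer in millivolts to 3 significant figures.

3.78 mV

The full-scale span is 26.8 − (-26.8) = 53.6 V.
Step size = 53.6/4096 V = 13.086 mV.
For a uniform distribution on [−LSB/2, +LSB/2], V_rms = LSB/√12 = 13.086 mV/3.4641 = 3.78 mV.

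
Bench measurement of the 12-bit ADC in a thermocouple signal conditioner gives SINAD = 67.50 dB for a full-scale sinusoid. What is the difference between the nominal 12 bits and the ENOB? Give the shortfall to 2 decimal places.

N_eff = (67.50 − 1.76)/6.02 = 10.9203 bits.
12 − 10.9203 = 1.08 bits below nominal.

1.08 bits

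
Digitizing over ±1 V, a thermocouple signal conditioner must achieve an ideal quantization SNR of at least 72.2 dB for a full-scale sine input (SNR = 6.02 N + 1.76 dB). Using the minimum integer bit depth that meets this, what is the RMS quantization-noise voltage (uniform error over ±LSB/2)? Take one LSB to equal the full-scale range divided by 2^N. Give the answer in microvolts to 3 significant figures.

141 µV

Range = 1 − (-1) = 2 V.
6.02 N + 1.76 ≥ 72.2 gives N ≥ 11.701, so the minimum integer is 12.
Step size = 2/4096 V = 488.28 µV.
σ_q = LSB/√12 = 488.28 µV/3.4641 = 141 µV.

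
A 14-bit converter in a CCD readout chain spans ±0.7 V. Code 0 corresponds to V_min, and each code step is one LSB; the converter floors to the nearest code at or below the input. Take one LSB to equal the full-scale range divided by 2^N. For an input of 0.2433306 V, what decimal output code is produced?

11039

Full-scale range = 0.7 V − (-0.7 V) = 1.4 V. LSB = 1.4 V / 2^14 ≈ 85.45 µV.
V_in − V_min = 0.2433306 − (-0.7) = 0.9433306 V.
Divide by LSB: 0.9433306 × 16384/1.4 = 11039.6633.
Truncating gives code 11039.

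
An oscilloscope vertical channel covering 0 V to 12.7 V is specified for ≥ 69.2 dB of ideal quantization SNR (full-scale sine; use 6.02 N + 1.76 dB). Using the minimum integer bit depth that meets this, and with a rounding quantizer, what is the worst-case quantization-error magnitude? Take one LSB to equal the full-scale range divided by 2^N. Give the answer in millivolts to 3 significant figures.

1.55 mV

Full-scale range = 12.7 V.
Required N = ⌈(69.2 − 1.76)/6.02⌉ = ⌈11.203⌉ = 12.
Step size = 12.7/4096 V = 3.1006 mV.
Max error for round-to-nearest is LSB/2 = 1.55 mV.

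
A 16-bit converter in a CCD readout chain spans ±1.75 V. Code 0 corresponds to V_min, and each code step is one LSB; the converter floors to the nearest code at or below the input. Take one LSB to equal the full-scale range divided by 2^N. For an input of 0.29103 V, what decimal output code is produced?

The full-scale span is 1.75 − (-1.75) = 3.5 V. LSB = 3.5 V / 2^16 ≈ 53.41 µV.
(V_in − V_min) × 2^16/range = (0.29103 − (-1.75)) × 65536/3.5 = 38217.412.
Floor → code = 38217.

38217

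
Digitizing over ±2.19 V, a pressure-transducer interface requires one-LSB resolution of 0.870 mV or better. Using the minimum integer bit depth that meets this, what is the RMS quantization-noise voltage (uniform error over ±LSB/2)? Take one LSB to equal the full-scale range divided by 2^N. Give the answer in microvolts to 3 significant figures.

Range = 2.19 − (-2.19) = 4.38 V.
Levels needed ≥ 4.38/0.870 mV = 5034. 2^13 = 8192 suffices, so N_min = 13.
Step size = 4.38/8192 V = 0.53467 mV.
V_rms = LSB/√12 = 154 µV.

154 µV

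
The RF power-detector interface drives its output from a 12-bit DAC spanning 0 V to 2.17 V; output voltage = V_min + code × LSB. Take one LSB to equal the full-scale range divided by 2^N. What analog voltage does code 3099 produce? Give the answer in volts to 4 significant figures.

1.642 V

Range is 2.17 V. LSB = 2.17 V / 2^12.
V_out = V_min + code × LSB = 0 V + 3099 × 2.17 V / 4096
      = 0 + 1.64180 = 1.64180 V.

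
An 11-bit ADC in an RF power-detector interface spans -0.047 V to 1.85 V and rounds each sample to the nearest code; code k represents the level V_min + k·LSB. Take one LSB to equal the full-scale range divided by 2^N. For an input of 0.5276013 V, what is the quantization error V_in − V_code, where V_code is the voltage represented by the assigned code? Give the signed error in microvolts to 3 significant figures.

+314 µV

Span: 1.85 V − (-0.047 V) = 1.897 V. LSB = 1.897 V / 2^11 ≈ 0.9263 mV.
(0.5276013 − (-0.047)) / LSB = 0.5746013 × 2048/1.897 = 620.3392. Nearest integer: k = 620.
Reconstructed level: -0.047 + 620 × 1.897/2048 V = 0.5272871094 V.
e = 0.5276013 − (0.5272871094) = +314 µV.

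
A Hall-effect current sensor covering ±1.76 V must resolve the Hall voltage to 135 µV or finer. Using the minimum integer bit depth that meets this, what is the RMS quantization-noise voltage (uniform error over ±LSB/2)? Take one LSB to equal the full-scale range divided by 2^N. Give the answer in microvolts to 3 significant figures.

31.0 µV

Range = 1.76 − (-1.76) = 3.52 V.
3.52 V / 135 µV = 26070. Since 2^14 = 16384 and 2^15 = 32768, N = 15.
LSB = 3.52 V ÷ 2^15 = 3.52/32768 V = 107.42 µV.
σ_q = LSB/√12 = 107.42 µV/3.4641 = 31.0 µV.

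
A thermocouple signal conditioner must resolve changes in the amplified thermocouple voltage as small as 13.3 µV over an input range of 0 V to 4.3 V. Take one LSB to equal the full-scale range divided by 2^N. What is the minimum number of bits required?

Range is 4.3 V.
Need 2^N ≥ 4.3 V / 13.3 µV = 323300 → N_min = 19.

19 bits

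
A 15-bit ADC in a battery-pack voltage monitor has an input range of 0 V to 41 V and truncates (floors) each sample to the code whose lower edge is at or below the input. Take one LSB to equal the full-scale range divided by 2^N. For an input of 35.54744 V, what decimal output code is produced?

28410

V_FS = 41 V. LSB = 41 V / 2^15 ≈ 1.251 mV.
(V_in − V_min) × 2^15/range = (35.54744 − (0)) × 32768/41 = 28410.208.
Floor → code = 28410.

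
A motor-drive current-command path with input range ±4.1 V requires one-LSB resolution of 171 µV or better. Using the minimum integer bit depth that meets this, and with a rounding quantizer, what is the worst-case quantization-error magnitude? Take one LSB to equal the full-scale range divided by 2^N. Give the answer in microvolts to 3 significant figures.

62.6 µV

Full-scale range = 4.1 V − (-4.1 V) = 8.2 V.
Need 2^N ≥ 8.2 V / 171 µV = 47950 → N_min = 16.
LSB = 8.2 V ÷ 2^16 = 8.2/65536 V = 125.12 µV.
Max error for round-to-nearest is LSB/2 = 62.6 µV.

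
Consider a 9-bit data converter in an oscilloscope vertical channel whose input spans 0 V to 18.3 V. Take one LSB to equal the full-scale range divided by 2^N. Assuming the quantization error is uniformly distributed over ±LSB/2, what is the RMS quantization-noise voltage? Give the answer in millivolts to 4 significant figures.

Full-scale range = 18.3 V.
One LSB is 18.3 V / 512 = 35.7422 mV.
V_rms = LSB/√12 = 35.7422 mV / √12 = 10.32 mV.

10.32 mV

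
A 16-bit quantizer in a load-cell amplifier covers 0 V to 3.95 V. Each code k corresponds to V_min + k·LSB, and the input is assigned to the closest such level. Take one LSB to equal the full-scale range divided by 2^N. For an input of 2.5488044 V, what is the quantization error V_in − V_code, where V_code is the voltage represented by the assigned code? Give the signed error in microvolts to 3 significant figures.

Range is 3.95 V. LSB = 3.95 V / 2^16 ≈ 60.27 µV.
(V_in − V_min)/LSB = (2.5488044 − (0)) × 65536/3.95 = 42288.2140 → nearest code k = 42288.
V_code = 0 + (42288/65536) × 3.95 = 2.5487915039 V.
V_in − V_code = 2.5488044 − (2.5487915039) = +12.9 µV.

+12.9 µV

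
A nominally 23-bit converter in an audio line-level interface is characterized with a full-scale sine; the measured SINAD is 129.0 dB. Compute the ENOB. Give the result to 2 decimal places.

21.14 bits

(129.0 − 1.76) / 6.02 = 127.24/6.02 = 21.1362 effective bits.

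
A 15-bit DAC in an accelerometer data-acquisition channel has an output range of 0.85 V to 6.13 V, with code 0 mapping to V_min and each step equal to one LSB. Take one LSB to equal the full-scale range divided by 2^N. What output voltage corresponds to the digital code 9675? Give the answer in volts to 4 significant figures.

Range = 6.13 − (0.85) = 5.28 V. LSB = 5.28 V / 2^15.
Output = V_min + (9675/32768) × range = 0.85 + 0.295258 × 5.28 V
      = 0.85 + 1.55896 = 2.40896 V.

2.409 V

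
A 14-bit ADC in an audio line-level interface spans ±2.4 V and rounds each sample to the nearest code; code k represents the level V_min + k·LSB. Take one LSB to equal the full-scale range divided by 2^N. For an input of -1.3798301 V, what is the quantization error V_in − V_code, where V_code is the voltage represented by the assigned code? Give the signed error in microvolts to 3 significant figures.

Full-scale range = 2.4 V − (-2.4 V) = 4.8 V. LSB = 4.8 V / 2^14 ≈ 293.0 µV.
Position in LSBs: (-1.3798301 − (-2.4)) × 16384/4.8 = 3482.1799; rounding gives k = 3482.
Reconstructed level: -2.4 + 3482 × 4.8/16384 V = -1.3798828125 V.
Error = V_in − V_code = -1.3798301 − (-1.3798828125) = +52.7 µV.

+52.7 µV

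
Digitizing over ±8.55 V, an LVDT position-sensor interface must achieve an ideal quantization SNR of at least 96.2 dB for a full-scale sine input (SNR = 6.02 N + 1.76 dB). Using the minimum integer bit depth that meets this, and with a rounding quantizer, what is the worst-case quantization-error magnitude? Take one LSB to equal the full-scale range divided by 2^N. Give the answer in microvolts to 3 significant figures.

The full-scale span is 8.55 − (-8.55) = 17.1 V.
Required N = ⌈(96.2 − 1.76)/6.02⌉ = ⌈15.688⌉ = 16.
LSB = 17.1 V ÷ 2^16 = 17.1/65536 V = 260.93 µV.
Half an LSB is 130 µV.

130 µV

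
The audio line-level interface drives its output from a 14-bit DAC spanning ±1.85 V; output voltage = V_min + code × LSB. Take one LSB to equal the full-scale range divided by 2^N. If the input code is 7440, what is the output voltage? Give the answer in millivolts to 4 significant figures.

Range = 1.85 − (-1.85) = 3.7 V. LSB = 3.7 V / 2^14.
V_out = -1.85 + 7440 × (3.7/16384) V
      = -1.85 V + 1.68018 V = -0.169824 V.

-169.8 mV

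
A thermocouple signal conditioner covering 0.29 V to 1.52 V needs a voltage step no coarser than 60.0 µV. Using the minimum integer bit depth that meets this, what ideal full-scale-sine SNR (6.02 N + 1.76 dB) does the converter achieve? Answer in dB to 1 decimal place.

Span: 1.52 V − (0.29 V) = 1.23 V.
Required number of levels: 1.23/60.0 µV = 20500; smallest N with 2^N ≥ that is 15.
6.02(15) + 1.76 = 92.06 dB.

92.1 dB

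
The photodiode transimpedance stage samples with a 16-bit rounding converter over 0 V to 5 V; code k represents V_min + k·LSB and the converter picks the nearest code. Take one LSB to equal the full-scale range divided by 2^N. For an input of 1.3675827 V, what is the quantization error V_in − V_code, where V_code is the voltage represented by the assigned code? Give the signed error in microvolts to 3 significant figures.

+13.7 µV

Range is 5 V. LSB = 5 V / 2^16 ≈ 76.29 µV.
(1.3675827 − (0)) / LSB = 1.3675827 × 65536/5 = 17925.1800. Nearest integer: k = 17925.
V_code = 0 + (17925/65536) × 5 = 1.3675689697 V.
Error = V_in − V_code = 1.3675827 − (1.3675689697) = +13.7 µV.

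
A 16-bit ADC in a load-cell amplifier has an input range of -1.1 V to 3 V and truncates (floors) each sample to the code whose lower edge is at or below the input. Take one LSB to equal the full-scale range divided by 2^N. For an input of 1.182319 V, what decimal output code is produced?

36481

Span: 3 V − (-1.1 V) = 4.1 V. LSB = 4.1 V / 2^16 ≈ 62.56 µV.
code = ⌊(V_in − V_min)/LSB⌋ = ⌊(V_in − V_min) × 2^16 / range⌋
     = ⌊(1.182319 − (-1.1)) × 65536 / 4.1⌋ = ⌊2.282319 × 65536/4.1⌋
     = ⌊36481.478⌋ = 36481.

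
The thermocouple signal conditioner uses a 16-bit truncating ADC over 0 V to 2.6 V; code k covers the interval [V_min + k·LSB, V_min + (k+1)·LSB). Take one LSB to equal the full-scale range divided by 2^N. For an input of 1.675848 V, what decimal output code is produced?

Span = 2.6 V. LSB = 2.6 V / 2^16 ≈ 39.67 µV.
code = ⌊(V_in − V_min)/LSB⌋ = ⌊(V_in − V_min) × 2^16 / range⌋
     = ⌊(1.675848 − (0)) × 65536 / 2.6⌋ = ⌊1.675848 × 65536/2.6⌋
     = ⌊42241.683⌋ = 42241.

42241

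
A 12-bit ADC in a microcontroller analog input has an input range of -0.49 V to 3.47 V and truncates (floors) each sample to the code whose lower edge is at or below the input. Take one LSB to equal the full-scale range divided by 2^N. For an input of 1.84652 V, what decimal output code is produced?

Span: 3.47 V − (-0.49 V) = 3.96 V. LSB = 3.96 V / 2^12 ≈ 0.9668 mV.
(V_in − V_min) × 2^12/range = (1.84652 − (-0.49)) × 4096/3.96 = 2416.764.
Floor → code = 2416.

2416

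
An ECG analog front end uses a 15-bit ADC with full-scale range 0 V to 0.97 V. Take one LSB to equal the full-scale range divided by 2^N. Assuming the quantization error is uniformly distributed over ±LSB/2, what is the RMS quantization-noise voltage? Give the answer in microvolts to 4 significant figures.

Full-scale range = 0.97 V.
LSB = 0.97 V / 2^15 = 29.6021 µV.
For a uniform distribution on [−LSB/2, +LSB/2], V_rms = LSB/√12 = 29.6021 µV/3.4641 = 8.545 µV.

8.545 µV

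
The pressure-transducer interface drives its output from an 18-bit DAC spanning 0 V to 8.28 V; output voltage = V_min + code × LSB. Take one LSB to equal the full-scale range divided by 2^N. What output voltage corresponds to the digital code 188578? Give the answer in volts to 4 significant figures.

V_FS = 8.28 V. LSB = 8.28 V / 2^18.
Output = V_min + (188578/262144) × range = 0 + 0.719368 × 8.28 V
      = 0 V + 5.95637 V = 5.95637 V.

5.956 V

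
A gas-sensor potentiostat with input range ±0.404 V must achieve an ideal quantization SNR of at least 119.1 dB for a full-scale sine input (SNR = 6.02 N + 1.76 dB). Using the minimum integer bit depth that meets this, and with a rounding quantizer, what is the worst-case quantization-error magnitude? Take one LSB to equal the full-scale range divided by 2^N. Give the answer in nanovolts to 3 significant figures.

385 nV

Range = 0.404 − (-0.404) = 0.808 V.
N ≥ (119.1 − 1.76)/6.02 = 19.492 → N_min = 20.
LSB = 0.808 V / 2^20 = 0.77057 µV.
|e|_max = LSB/2 = 385 nV.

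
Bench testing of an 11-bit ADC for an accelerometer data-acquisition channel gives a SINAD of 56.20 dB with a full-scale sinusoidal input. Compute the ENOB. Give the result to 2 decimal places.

Inverting SNR = 6.02 N + 1.76: N_eff = (56.20 − 1.76)/6.02 = 9.0432.

9.04 bits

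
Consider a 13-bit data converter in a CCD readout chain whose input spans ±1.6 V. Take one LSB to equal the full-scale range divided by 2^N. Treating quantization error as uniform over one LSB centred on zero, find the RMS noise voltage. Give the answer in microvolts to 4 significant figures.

112.8 µV

Full-scale range = 1.6 V − (-1.6 V) = 3.2 V.
Step size = 3.2/8192 V = 390.625 µV.
V_rms = LSB/√12 = 390.625 µV / √12 = 112.8 µV.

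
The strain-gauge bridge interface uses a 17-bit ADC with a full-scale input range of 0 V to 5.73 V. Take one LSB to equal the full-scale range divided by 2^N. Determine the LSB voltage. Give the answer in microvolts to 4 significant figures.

43.72 µV

Full-scale range = 5.73 V.
2^17 = 131072 levels.
LSB = 5.73 V / 2^17 = 43.72 µV.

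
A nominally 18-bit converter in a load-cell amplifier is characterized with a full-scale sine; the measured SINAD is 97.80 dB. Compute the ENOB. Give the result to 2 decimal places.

Inverting SNR = 6.02 N + 1.76: N_eff = (97.80 − 1.76)/6.02 = 15.9535.

15.95 bits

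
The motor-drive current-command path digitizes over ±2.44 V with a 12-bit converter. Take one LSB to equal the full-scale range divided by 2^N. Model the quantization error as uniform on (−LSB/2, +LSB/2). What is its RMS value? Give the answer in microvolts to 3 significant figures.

Range = 2.44 − (-2.44) = 4.88 V.
LSB = 4.88 V ÷ 2^12 = 4.88/4096 V = 1.1914 mV.
RMS of a uniform error over width LSB is LSB/√12 = 344 µV.

344 µV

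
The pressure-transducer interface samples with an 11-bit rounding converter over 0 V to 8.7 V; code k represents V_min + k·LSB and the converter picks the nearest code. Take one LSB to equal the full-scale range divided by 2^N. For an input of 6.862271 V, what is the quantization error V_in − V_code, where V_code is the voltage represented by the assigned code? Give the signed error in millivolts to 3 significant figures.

Full-scale range = 8.7 V. LSB = 8.7 V / 2^11 ≈ 4.248 mV.
(V_in − V_min)/LSB = (6.862271 − (0)) × 2048/8.7 = 1615.3944 → nearest code k = 1615.
V_code = 0 + (1615/2048) × 8.7 = 6.860595703 V.
e = 6.862271 − (6.860595703) = +1.68 mV.

+1.68 mV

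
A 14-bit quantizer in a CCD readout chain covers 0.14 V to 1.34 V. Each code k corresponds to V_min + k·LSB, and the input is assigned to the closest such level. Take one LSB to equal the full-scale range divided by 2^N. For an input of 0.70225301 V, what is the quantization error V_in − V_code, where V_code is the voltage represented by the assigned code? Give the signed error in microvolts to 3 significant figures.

Span: 1.34 V − (0.14 V) = 1.2 V. LSB = 1.2 V / 2^14 ≈ 73.24 µV.
(0.70225301 − (0.14)) / LSB = 0.56225301 × 16384/1.2 = 7676.6278. Nearest integer: k = 7677.
Reconstructed level: 0.14 + 7677 × 1.2/16384 V = 0.70228027344 V.
Error = V_in − V_code = 0.70225301 − (0.70228027344) = −27.3 µV.

−27.3 µV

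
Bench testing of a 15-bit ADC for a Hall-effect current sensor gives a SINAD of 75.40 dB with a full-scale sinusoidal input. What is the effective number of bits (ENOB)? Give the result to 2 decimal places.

Inverting SNR = 6.02 N + 1.76: N_eff = (75.40 − 1.76)/6.02 = 12.2326.

12.23 bits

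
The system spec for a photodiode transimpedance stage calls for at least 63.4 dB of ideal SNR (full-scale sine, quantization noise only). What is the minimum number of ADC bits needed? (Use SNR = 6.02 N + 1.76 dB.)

Required N = ⌈(63.4 − 1.76)/6.02⌉ = ⌈10.239⌉ = 11.

11 bits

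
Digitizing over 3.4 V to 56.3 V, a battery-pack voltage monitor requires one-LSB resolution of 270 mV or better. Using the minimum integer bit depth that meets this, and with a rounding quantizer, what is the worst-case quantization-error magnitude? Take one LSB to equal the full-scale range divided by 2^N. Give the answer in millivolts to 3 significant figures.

103 mV

The full-scale span is 56.3 − (3.4) = 52.9 V.
52.9 V / 270 mV = 195.9. Since 2^7 = 128 and 2^8 = 256, N = 8.
One LSB is 52.9 V / 256 = 206.64 mV.
Max error for round-to-nearest is LSB/2 = 103 mV.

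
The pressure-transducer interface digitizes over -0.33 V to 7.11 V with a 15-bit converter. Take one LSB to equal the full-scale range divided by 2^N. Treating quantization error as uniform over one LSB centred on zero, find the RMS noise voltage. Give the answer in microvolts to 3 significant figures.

65.5 µV

Span: 7.11 V − (-0.33 V) = 7.44 V.
LSB = 7.44 V ÷ 2^15 = 7.44/32768 V = 227.05 µV.
For a uniform distribution on [−LSB/2, +LSB/2], V_rms = LSB/√12 = 227.05 µV/3.4641 = 65.5 µV.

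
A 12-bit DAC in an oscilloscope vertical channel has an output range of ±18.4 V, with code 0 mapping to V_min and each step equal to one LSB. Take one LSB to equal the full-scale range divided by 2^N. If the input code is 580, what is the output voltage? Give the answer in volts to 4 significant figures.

The full-scale span is 18.4 − (-18.4) = 36.8 V. LSB = 36.8 V / 2^12.
V_out = V_min + code × LSB = -18.4 V + 580 × 36.8 V / 4096
      = -18.4 V + 5.21094 V = -13.1891 V.

-13.19 V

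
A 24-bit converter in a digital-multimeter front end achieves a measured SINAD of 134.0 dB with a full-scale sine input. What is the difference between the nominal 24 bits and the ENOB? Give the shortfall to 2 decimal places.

N_eff = (134.0 − 1.76)/6.02 = 21.9668 bits.
Shortfall = 24 − 21.9668 = 2.0332 bits.

2.03 bits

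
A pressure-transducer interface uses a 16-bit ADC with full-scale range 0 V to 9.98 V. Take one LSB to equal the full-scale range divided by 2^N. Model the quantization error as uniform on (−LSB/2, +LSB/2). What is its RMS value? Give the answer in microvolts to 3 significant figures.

44.0 µV

V_FS = 9.98 V.
LSB = 9.98 V ÷ 2^16 = 9.98/65536 V = 152.28 µV.
For a uniform distribution on [−LSB/2, +LSB/2], V_rms = LSB/√12 = 152.28 µV/3.4641 = 44.0 µV.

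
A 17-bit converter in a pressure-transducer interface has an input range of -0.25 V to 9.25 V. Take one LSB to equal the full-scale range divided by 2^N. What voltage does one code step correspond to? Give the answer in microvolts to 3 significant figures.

Full-scale range = 9.25 V − (-0.25 V) = 9.5 V.
2^17 = 131072 levels.
LSB = 9.5 V ÷ 2^17 = 9.5/131072 V = 72.5 µV.

72.5 µV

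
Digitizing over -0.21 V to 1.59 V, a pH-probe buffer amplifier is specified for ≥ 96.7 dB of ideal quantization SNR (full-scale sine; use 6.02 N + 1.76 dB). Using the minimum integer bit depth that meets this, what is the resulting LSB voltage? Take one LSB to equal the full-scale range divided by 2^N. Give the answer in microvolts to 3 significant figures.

Span: 1.59 V − (-0.21 V) = 1.8 V.
Solving 6.02 N ≥ 96.7 − 1.76: N ≥ 15.771. Round up → N = 16.
LSB = 1.8 V / 2^16 = 27.5 µV.

27.5 µV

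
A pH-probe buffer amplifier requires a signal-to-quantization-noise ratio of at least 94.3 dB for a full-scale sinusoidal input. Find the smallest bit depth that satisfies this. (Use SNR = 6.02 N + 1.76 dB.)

16 bits

6.02 N + 1.76 ≥ 94.3 gives N ≥ 15.372, so the minimum integer is 16.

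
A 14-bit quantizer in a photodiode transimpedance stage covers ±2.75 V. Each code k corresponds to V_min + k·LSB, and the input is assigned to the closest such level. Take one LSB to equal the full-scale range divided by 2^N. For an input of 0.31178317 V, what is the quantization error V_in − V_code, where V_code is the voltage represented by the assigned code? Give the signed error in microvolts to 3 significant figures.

The full-scale span is 2.75 − (-2.75) = 5.5 V. LSB = 5.5 V / 2^14 ≈ 335.7 µV.
(0.31178317 − (-2.75)) / LSB = 3.06178317 × 16384/5.5 = 9120.7737. Nearest integer: k = 9121.
V_code = V_min + k × range/2^14 = -2.75 + 9121 × 5.5/16384 = 0.31185913086 V.
e = 0.31178317 − (0.31185913086) = −76.0 µV.

−76.0 µV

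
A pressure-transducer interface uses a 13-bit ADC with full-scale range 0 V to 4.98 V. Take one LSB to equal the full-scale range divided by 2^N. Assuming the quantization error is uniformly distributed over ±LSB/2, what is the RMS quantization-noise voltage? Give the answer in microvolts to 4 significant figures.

Range is 4.98 V.
LSB = 4.98 V / 2^13 = 0.607910 mV.
V_rms = LSB/√12 = 0.607910 mV / √12 = 175.5 µV.

175.5 µV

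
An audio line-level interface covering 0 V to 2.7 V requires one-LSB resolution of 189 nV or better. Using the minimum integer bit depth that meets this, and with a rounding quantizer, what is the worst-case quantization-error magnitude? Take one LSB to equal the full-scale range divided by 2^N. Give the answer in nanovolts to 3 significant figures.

Full-scale range = 2.7 V.
Levels needed ≥ 2.7/189 nV = 1.429e7. 2^24 = 16777216 suffices, so N_min = 24.
One LSB is 2.7 V / 16777216 = 160.93 nV.
Max error for round-to-nearest is LSB/2 = 80.5 nV.

80.5 nV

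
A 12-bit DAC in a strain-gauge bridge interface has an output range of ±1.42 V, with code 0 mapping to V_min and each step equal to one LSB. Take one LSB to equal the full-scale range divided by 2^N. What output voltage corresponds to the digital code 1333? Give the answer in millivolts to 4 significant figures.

The full-scale span is 1.42 − (-1.42) = 2.84 V. LSB = 2.84 V / 2^12.
Output = V_min + (1333/4096) × range = -1.42 + 0.325439 × 2.84 V
      = -1.42 V + 0.924248 V = -0.495752 V.

-495.8 mV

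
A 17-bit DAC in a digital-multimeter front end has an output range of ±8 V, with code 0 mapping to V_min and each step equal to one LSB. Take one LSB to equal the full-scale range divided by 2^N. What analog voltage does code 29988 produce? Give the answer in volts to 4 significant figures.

Full-scale range = 8 V − (-8 V) = 16 V. LSB = 16 V / 2^17.
Output = V_min + (29988/131072) × range = -8 + 0.228790 × 16 V
      = -8 V + 3.66064 V = -4.33936 V.

-4.339 V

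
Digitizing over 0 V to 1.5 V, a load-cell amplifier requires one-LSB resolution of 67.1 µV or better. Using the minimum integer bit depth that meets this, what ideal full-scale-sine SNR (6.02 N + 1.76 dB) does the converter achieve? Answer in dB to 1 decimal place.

Range is 1.5 V.
Need 2^N ≥ 1.5 V / 67.1 µV = 22350 → N_min = 15.
SNR = 6.02 × 15 + 1.76 = 92.06 dB.

92.1 dB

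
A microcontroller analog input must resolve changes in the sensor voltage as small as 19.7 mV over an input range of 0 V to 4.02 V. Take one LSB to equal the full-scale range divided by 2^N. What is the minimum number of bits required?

Span = 4.02 V.
4.02 V / 19.7 mV = 204.1. Since 2^7 = 128 and 2^8 = 256, N = 8.

8 bits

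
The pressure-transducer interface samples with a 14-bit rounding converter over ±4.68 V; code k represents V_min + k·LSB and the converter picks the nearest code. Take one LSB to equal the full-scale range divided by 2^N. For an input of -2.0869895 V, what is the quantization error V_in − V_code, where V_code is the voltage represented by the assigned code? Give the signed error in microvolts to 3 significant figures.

−70.6 µV

The full-scale span is 4.68 − (-4.68) = 9.36 V. LSB = 9.36 V / 2^14 ≈ 0.5713 mV.
(V_in − V_min)/LSB = (-2.0869895 − (-4.68)) × 16384/9.36 = 4538.8765 → nearest code k = 4539.
V_code = V_min + k × range/2^14 = -4.68 + 4539 × 9.36/16384 = -2.0869189453 V.
e = -2.0869895 − (-2.0869189453) = −70.6 µV.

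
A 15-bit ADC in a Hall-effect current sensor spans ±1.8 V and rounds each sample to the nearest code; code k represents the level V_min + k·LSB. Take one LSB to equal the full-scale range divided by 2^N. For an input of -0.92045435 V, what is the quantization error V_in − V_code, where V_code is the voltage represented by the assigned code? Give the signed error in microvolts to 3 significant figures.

The full-scale span is 1.8 − (-1.8) = 3.6 V. LSB = 3.6 V / 2^15 ≈ 109.9 µV.
Position in LSBs: (-0.92045435 − (-1.8)) × 32768/3.6 = 8005.8200; rounding gives k = 8006.
Reconstructed level: -1.8 + 8006 × 3.6/32768 V = -0.92043457031 V.
V_in − V_code = -0.92045435 − (-0.92043457031) = −19.8 µV.

−19.8 µV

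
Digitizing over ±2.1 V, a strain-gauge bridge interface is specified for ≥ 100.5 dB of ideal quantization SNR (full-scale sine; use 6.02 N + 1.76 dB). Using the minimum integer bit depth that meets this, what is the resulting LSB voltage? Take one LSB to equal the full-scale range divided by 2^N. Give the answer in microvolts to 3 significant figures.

32.0 µV

Range = 2.1 − (-2.1) = 4.2 V.
Solving 6.02 N ≥ 100.5 − 1.76: N ≥ 16.402. Round up → N = 17.
One LSB is 4.2 V / 131072 = 32.0 µV.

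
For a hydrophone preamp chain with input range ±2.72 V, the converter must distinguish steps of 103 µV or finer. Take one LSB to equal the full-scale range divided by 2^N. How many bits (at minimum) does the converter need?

The full-scale span is 2.72 − (-2.72) = 5.44 V.
Need 2^N ≥ 5.44 V / 103 µV = 52820 → N_min = 16.

16 bits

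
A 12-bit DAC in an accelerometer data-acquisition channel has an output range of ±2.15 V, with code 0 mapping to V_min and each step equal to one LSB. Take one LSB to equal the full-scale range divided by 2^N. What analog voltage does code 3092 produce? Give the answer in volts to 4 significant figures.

1.096 V

The full-scale span is 2.15 − (-2.15) = 4.3 V. LSB = 4.3 V / 2^12.
Output = V_min + (3092/4096) × range = -2.15 + 0.754883 × 4.3 V
      = -2.15 + 3.24600 = 1.09600 V.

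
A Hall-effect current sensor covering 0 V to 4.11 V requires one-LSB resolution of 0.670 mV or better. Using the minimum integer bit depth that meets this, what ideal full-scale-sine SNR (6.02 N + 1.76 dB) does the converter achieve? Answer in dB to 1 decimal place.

V_FS = 4.11 V.
Levels needed ≥ 4.11/0.670 mV = 6134. 2^13 = 8192 suffices, so N_min = 13.
Ideal SNR at N = 13: 6.02·13 + 1.76 = 80.0 dB.

80.0 dB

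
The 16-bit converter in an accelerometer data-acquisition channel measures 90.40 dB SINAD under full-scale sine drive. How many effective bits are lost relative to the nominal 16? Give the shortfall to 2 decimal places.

Effective bits = (90.40 − 1.76)/6.02 = 14.7243.
16 − 14.7243 = 1.28 bits below nominal.

1.28 bits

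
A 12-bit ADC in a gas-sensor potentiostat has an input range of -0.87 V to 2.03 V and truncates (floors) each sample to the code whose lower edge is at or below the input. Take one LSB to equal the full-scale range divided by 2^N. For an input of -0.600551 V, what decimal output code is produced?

380

The full-scale span is 2.03 − (-0.87) = 2.9 V. LSB = 2.9 V / 2^12 ≈ 0.7080 mV.
V_in − V_min = -0.600551 − (-0.87) = 0.269449 V.
Divide by LSB: 0.269449 × 4096/2.9 = 380.5735.
Truncating gives code 380.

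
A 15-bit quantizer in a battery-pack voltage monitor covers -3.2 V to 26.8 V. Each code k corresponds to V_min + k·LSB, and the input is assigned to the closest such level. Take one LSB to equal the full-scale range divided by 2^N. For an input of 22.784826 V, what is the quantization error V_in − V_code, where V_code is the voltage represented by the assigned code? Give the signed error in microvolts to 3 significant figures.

Span: 26.8 V − (-3.2 V) = 30 V. LSB = 30 V / 2^15 ≈ 0.9155 mV.
(V_in − V_min)/LSB = (22.784826 − (-3.2)) × 32768/30 = 28382.3593 → nearest code k = 28382.
V_code = V_min + k × range/2^15 = -3.2 + 28382 × 30/32768 = 22.784497070 V.
Error = V_in − V_code = 22.784826 − (22.784497070) = +329 µV.

+329 µV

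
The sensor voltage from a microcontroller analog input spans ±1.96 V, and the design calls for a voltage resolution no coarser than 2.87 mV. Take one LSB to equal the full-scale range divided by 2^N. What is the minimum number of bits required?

11 bits

Full-scale range = 1.96 V − (-1.96 V) = 3.92 V.
Required number of levels: 3.92/2.87 mV = 1365.9; smallest N with 2^N ≥ that is 11.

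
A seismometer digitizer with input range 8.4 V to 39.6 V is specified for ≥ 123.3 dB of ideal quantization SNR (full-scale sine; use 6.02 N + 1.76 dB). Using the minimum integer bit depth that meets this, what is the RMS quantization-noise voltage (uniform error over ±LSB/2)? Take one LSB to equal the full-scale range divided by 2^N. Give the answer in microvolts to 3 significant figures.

4.29 µV

Full-scale range = 39.6 V − (8.4 V) = 31.2 V.
6.02 N + 1.76 ≥ 123.3 gives N ≥ 20.189, so the minimum integer is 21.
One LSB is 31.2 V / 2097152 = 14.877 µV.
V_rms = LSB/√12 = 4.29 µV.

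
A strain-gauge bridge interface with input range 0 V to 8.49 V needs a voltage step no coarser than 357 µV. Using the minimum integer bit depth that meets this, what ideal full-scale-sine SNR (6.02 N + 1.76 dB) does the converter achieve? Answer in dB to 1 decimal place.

Span = 8.49 V.
Levels needed ≥ 8.49/357 µV = 23780. 2^15 = 32768 suffices, so N_min = 15.
SNR = 6.02 × 15 + 1.76 = 92.06 dB.

92.1 dB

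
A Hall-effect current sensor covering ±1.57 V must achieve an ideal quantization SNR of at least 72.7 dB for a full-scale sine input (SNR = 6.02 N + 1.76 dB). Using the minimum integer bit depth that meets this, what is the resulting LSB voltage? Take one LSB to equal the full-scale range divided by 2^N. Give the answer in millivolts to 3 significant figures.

0.767 mV

Range = 1.57 − (-1.57) = 3.14 V.
6.02 N + 1.76 ≥ 72.7 gives N ≥ 11.784, so the minimum integer is 12.
Step size = 3.14/4096 V = 0.767 mV.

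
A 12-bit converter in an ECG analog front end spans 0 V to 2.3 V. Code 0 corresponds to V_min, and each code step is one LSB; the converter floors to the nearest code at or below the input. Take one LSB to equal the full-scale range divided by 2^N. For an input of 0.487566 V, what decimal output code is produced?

868

Range is 2.3 V. LSB = 2.3 V / 2^12 ≈ 0.5615 mV.
code = ⌊(V_in − V_min)/LSB⌋ = ⌊(V_in − V_min) × 2^12 / range⌋
     = ⌊(0.487566 − (0)) × 4096 / 2.3⌋ = ⌊0.487566 × 4096/2.3⌋
     = ⌊868.291⌋ = 868.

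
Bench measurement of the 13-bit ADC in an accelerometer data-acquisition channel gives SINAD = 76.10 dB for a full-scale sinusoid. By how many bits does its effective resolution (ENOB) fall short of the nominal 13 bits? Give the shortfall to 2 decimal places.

ENOB = (SINAD − 1.76)/6.02 = (76.10 − 1.76)/6.02 = 12.3488 bits.
Lost resolution: 13 − 12.3488 = 0.6512 bits.

0.65 bits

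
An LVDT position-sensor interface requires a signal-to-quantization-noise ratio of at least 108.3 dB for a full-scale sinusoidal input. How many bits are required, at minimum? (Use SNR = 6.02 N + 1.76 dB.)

18 bits

N ≥ (108.3 − 1.76)/6.02 = 17.698 → N_min = 18.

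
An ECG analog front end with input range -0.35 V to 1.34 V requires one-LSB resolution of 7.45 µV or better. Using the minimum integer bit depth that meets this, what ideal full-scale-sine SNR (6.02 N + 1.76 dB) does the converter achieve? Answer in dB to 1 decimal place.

Span: 1.34 V − (-0.35 V) = 1.69 V.
1.69 V / 7.45 µV = 226800. Since 2^17 = 131072 and 2^18 = 262144, N = 18.
6.02(18) + 1.76 = 110.12 dB.

110.1 dB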